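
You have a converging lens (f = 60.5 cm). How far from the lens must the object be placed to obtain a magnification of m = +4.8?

m = −d_i/d_o ⇒ d_i = −m·d_o.
1/f = 1/d_o + 1/d_i = 1/d_o − 1/(m·d_o) = (1 − 1/m)/d_o, so d_o = f(1 − 1/m) = (60.50)(1 − 1/(+4.8)) = 47.9 cm.

47.9 cm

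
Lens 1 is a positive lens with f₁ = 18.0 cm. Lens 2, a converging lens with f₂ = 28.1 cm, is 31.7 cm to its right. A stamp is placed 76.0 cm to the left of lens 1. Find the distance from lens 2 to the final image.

Lens 1: 1/d_i1 = 1/f₁ − 1/d_o1 = 1/(18.0) − 1/(76.0) = 0.04240, so d_i1 = 23.59 cm.
The intermediate image is 23.59 cm to the right of lens 1, which is 31.7 − (23.59) = 8.110 cm to the left of lens 2, so d_o2 = +8.110 cm.
Lens 2: 1/d_i2 = 1/f₂ − 1/d_o2 = 1/(28.1) − 1/(8.110) = -0.08772, so d_i2 = -11.4 cm.
The final image is virtual, 11.4 cm to the left of lens 2 (overall magnification ≈ -0.44).

11.4 cm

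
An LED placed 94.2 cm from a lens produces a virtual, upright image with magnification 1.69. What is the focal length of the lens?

m = −d_i/d_o ⇒ d_i = −m·d_o = −(+1.69)·(94.2) = -159.2 cm.
1/f = 1/d_o + 1/d_i = 1/(94.2) + 1/(-159.2) = 0.004334, so f = 231 cm.
Since f is positive, the lens is converging.

f = 231 cm (converging)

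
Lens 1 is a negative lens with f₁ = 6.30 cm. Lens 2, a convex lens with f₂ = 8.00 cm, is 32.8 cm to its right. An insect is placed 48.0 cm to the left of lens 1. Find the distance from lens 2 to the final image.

Lens 1 is diverging, so f₁ = −6.30 cm.
Lens 1: 1/d_i1 = 1/f₁ − 1/d_o1 = 1/(-6.30) − 1/(48.0) = -0.1796, so d_i1 = -5.569 cm.
The intermediate image is 5.569 cm to the left of lens 1 (virtual), which is 32.8 − (-5.569) = 38.37 cm to the left of lens 2, so d_o2 = +38.37 cm.
Lens 2: 1/d_i2 = 1/f₂ − 1/d_o2 = 1/(8.00) − 1/(38.37) = 0.09894, so d_i2 = 10.1 cm.
The final image is real, 10.1 cm to the right of lens 2 (overall magnification ≈ -0.031).

10.1 cm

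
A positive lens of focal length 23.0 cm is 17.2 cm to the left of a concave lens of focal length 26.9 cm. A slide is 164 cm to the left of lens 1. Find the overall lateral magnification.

m = -0.253

Lens 1: 1/d_i1 = 1/(23.0) − 1/(164) = 0.03738, so d_i1 = 26.75 cm; m₁ = −d_i1/d_o1 = -0.1631.
d_o2 = 17.2 − (26.75) = -9.550 cm (virtual object).
f₂ = −26.9 cm (diverging).
Lens 2: 1/d_i2 = 1/(-26.9) − 1/(-9.550) = 0.06754, so d_i2 = 14.81 cm; m₂ = −d_i2/d_o2 = +1.550.
m = m₁·m₂ = (-0.1631)(+1.550) = -0.253.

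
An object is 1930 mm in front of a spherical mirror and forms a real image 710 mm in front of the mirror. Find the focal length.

f = 519 mm (concave)

Real image ⇒ d_i = +710 mm.
1/f = 1/d_o + 1/d_i = 1/(1930) + 1/(710) = 0.001927, so f = 519 mm.
Since f is positive, the spherical mirror is concave.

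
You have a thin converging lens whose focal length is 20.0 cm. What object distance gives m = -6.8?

22.9 cm

m = −d_i/d_o ⇒ d_i = −m·d_o.
1/f = 1/d_o + 1/d_i = 1/d_o − 1/(m·d_o) = (1 − 1/m)/d_o, so d_o = f(1 − 1/m) = (20.00)(1 − 1/(-6.8)) = 22.9 cm.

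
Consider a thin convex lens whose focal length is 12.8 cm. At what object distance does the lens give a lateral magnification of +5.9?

10.6 cm

m = −d_i/d_o ⇒ d_i = −m·d_o.
1/f = 1/d_o + 1/d_i = 1/d_o − 1/(m·d_o) = (1 − 1/m)/d_o, so d_o = f(1 − 1/m) = (12.80)(1 − 1/(+5.9)) = 10.6 cm.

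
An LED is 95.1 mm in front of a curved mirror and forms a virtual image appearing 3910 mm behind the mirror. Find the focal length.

f = 97.5 mm (concave)

Virtual image ⇒ d_i = −3910 mm.
1/f = 1/d_o + 1/d_i = 1/(95.1) + 1/(-3910) = 0.01026, so f = 97.5 mm.
Since f is positive, the curved mirror is concave.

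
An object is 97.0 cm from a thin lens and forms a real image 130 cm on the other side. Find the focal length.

f = 55.6 cm (converging)

Real image ⇒ d_i = +130 cm.
1/f = 1/d_o + 1/d_i = 1/(97.0) + 1/(130) = 0.01800, so f = 55.6 cm.
Since f is positive, the thin lens is converging.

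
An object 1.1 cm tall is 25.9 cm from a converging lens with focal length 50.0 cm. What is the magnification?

m = +2.07

1/d_i = 1/f − 1/d_o = 1/(50.00) − 1/(25.9) = -0.01861, so d_i = -53.73 cm.
m = −d_i/d_o = −(-53.73)/(25.9) = +2.07.
The image is virtual, upright and enlarged, on the same side as the object.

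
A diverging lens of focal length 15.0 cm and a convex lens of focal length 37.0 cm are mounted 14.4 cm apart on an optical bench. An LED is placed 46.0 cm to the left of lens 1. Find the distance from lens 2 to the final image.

Lens 1 is diverging, so f₁ = −15.0 cm.
Lens 1: 1/d_i1 = 1/f₁ − 1/d_o1 = 1/(-15.0) − 1/(46.0) = -0.08841, so d_i1 = -11.31 cm.
The intermediate image is 11.31 cm to the left of lens 1 (virtual), which is 14.4 − (-11.31) = 25.71 cm to the left of lens 2, so d_o2 = +25.71 cm.
Lens 2: 1/d_i2 = 1/f₂ − 1/d_o2 = 1/(37.0) − 1/(25.71) = -0.01187, so d_i2 = -84.3 cm.
The final image is virtual, 84.3 cm to the left of lens 2 (overall magnification ≈ 0.81).

84.3 cm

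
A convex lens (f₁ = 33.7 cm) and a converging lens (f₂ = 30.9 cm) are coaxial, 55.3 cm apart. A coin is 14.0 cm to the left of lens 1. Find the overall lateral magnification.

Lens 1: 1/d_i1 = 1/(33.7) − 1/(14.0) = -0.04175, so d_i1 = -23.95 cm; m₁ = −d_i1/d_o1 = +1.711.
d_o2 = 55.3 − (-23.95) = 79.25 cm.
Lens 2: 1/d_i2 = 1/(30.9) − 1/(79.25) = 0.01974, so d_i2 = 50.65 cm; m₂ = −d_i2/d_o2 = -0.6391.
m = m₁·m₂ = (+1.711)(-0.6391) = -1.09.

m = -1.09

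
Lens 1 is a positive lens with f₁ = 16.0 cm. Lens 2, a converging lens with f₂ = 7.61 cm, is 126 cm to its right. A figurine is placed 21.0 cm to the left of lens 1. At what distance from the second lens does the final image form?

8.74 cm

Lens 1: 1/d_i1 = 1/f₁ − 1/d_o1 = 1/(16.0) − 1/(21.0) = 0.01488, so d_i1 = 67.20 cm.
The intermediate image is 67.20 cm to the right of lens 1, which is 126 − (67.20) = 58.80 cm to the left of lens 2, so d_o2 = +58.80 cm.
Lens 2: 1/d_i2 = 1/f₂ − 1/d_o2 = 1/(7.61) − 1/(58.80) = 0.1144, so d_i2 = 8.74 cm.
The final image is real, 8.74 cm to the right of lens 2 (overall magnification ≈ 0.48).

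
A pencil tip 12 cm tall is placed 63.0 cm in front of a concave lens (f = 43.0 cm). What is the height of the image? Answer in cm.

For a concave lens, f = -43.0 cm.
1/d_i = 1/f − 1/d_o = 1/(-43.00) − 1/(63.0) = -0.03913, so d_i = -25.56 cm.
m = −d_i/d_o = +0.4057.
|h_i| = |m|·h_o = 0.4057 × 12 = 4.87 cm. The image is virtual, upright and reduced, on the same side as the object.

4.87 cm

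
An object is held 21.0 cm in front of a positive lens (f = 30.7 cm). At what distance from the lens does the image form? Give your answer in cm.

66.5 cm

Thin-lens equation: 1/s_i = 1/f − 1/s_o = 1/(30.70) − 1/(21.0) = 0.03257 − 0.04762 = -0.01505, so s_i = -66.5 cm.
The image is virtual, upright and enlarged, on the same side as the object.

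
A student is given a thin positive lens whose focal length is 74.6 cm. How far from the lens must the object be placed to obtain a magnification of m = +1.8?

m = −d_i/d_o ⇒ d_i = −m·d_o.
1/f = 1/d_o + 1/d_i = 1/d_o − 1/(m·d_o) = (1 − 1/m)/d_o, so d_o = f(1 − 1/m) = (74.60)(1 − 1/(+1.8)) = 33.2 cm.

33.2 cm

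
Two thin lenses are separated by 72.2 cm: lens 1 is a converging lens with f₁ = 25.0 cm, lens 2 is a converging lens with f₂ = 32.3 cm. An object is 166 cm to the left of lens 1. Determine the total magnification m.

Lens 1: 1/d_i1 = 1/(25.0) − 1/(166) = 0.03398, so d_i1 = 29.43 cm; m₁ = −d_i1/d_o1 = -0.1773.
d_o2 = 72.2 − (29.43) = 42.77 cm.
Lens 2: 1/d_i2 = 1/(32.3) − 1/(42.77) = 0.007579, so d_i2 = 131.9 cm; m₂ = −d_i2/d_o2 = -3.085.
m = m₁·m₂ = (-0.1773)(-3.085) = +0.547.

m = +0.547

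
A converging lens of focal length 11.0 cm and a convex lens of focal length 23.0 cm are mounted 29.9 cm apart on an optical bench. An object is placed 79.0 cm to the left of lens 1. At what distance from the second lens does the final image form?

67.0 cm

Lens 1: 1/d_i1 = 1/f₁ − 1/d_o1 = 1/(11.0) − 1/(79.0) = 0.07825, so d_i1 = 12.78 cm.
The intermediate image is 12.78 cm to the right of lens 1, which is 29.9 − (12.78) = 17.12 cm to the left of lens 2, so d_o2 = +17.12 cm.
Lens 2: 1/d_i2 = 1/f₂ − 1/d_o2 = 1/(23.0) − 1/(17.12) = -0.01493, so d_i2 = -67.0 cm.
The final image is virtual, 67.0 cm to the left of lens 2 (overall magnification ≈ -0.63).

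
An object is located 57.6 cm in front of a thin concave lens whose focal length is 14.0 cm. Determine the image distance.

For a concave lens, f = -14.0 cm.
Thin-lens equation: 1/q = 1/f − 1/p = 1/(-14.00) − 1/(57.6) = -0.07143 − 0.01736 = -0.08879, so q = -11.3 cm.
The image is virtual, upright and reduced, on the same side as the object.

11.3 cm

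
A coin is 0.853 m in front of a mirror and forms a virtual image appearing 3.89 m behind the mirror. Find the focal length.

f = 1.09 m (concave)

Virtual image ⇒ d_i = −3.89 m.
1/f = 1/d_o + 1/d_i = 1/(0.853) + 1/(-3.89) = 0.9153, so f = 1.09 m.
Since f is positive, the mirror is concave.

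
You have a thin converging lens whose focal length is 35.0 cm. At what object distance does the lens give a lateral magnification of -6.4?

40.5 cm

m = −d_i/d_o ⇒ d_i = −m·d_o.
1/f = 1/d_o + 1/d_i = 1/d_o − 1/(m·d_o) = (1 − 1/m)/d_o, so d_o = f(1 − 1/m) = (35.00)(1 − 1/(-6.4)) = 40.5 cm.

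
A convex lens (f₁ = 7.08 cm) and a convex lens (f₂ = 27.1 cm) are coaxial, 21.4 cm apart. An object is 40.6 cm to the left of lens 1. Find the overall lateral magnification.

m = -0.401

Lens 1: 1/d_i1 = 1/(7.08) − 1/(40.6) = 0.1166, so d_i1 = 8.575 cm; m₁ = −d_i1/d_o1 = -0.2112.
d_o2 = 21.4 − (8.575) = 12.82 cm.
Lens 2: 1/d_i2 = 1/(27.1) − 1/(12.82) = -0.04110, so d_i2 = -24.33 cm; m₂ = −d_i2/d_o2 = +1.898.
m = m₁·m₂ = (-0.2112)(+1.898) = -0.401.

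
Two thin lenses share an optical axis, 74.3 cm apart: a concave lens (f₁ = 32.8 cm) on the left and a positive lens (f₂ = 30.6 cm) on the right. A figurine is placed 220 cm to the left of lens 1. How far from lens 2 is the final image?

43.6 cm

Lens 1 is diverging, so f₁ = −32.8 cm.
Lens 1: 1/d_i1 = 1/f₁ − 1/d_o1 = 1/(-32.8) − 1/(220) = -0.03503, so d_i1 = -28.54 cm.
The intermediate image is 28.54 cm to the left of lens 1 (virtual), which is 74.3 − (-28.54) = 102.8 cm to the left of lens 2, so d_o2 = +102.8 cm.
Lens 2: 1/d_i2 = 1/f₂ − 1/d_o2 = 1/(30.6) − 1/(102.8) = 0.02295, so d_i2 = 43.6 cm.
The final image is real, 43.6 cm to the right of lens 2 (overall magnification ≈ -0.055).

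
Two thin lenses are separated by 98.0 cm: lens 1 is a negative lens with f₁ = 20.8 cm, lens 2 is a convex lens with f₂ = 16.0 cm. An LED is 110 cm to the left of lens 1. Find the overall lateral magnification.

f₁ = −20.8 cm (diverging).
Lens 1: 1/d_i1 = 1/(-20.8) − 1/(110) = -0.05717, so d_i1 = -17.49 cm; m₁ = −d_i1/d_o1 = +0.1590.
d_o2 = 98.0 − (-17.49) = 115.5 cm.
Lens 2: 1/d_i2 = 1/(16.0) − 1/(115.5) = 0.05384, so d_i2 = 18.57 cm; m₂ = −d_i2/d_o2 = -0.1608.
m = m₁·m₂ = (+0.1590)(-0.1608) = -0.0256.

m = -0.0256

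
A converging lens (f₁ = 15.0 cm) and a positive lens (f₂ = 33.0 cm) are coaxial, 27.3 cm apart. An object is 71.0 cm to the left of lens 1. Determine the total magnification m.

Lens 1: 1/d_i1 = 1/(15.0) − 1/(71.0) = 0.05258, so d_i1 = 19.02 cm; m₁ = −d_i1/d_o1 = -0.2679.
d_o2 = 27.3 − (19.02) = 8.280 cm.
Lens 2: 1/d_i2 = 1/(33.0) − 1/(8.280) = -0.09047, so d_i2 = -11.05 cm; m₂ = −d_i2/d_o2 = +1.335.
m = m₁·m₂ = (-0.2679)(+1.335) = -0.358.

m = -0.358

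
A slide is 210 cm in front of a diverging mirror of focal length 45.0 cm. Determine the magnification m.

For a diverging mirror, f = -45.0 cm.
1/d_i = 1/f − 1/d_o = 1/(-45.00) − 1/(210) = -0.02698, so d_i = -37.06 cm.
m = −d_i/d_o = −(-37.06)/(210) = +0.176.
The image is virtual, upright and reduced, behind the mirror.

m = +0.176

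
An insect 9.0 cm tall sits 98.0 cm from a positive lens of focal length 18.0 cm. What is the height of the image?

2.02 cm

1/d_i = 1/f − 1/d_o = 1/(18.00) − 1/(98.0) = 0.04535, so d_i = 22.05 cm.
m = −d_i/d_o = -0.2250.
|h_i| = |m|·h_o = 0.2250 × 9.0 = 2.02 cm. The image is real, inverted and reduced, on the far side of the lens.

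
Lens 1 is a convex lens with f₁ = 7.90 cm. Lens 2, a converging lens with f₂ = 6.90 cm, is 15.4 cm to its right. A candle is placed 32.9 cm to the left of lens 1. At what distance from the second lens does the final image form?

18.2 cm

Lens 1: 1/d_i1 = 1/f₁ − 1/d_o1 = 1/(7.90) − 1/(32.9) = 0.09619, so d_i1 = 10.40 cm.
The intermediate image is 10.40 cm to the right of lens 1, which is 15.4 − (10.40) = 5.000 cm to the left of lens 2, so d_o2 = +5.000 cm.
Lens 2: 1/d_i2 = 1/f₂ − 1/d_o2 = 1/(6.90) − 1/(5.000) = -0.05507, so d_i2 = -18.2 cm.
The final image is virtual, 18.2 cm to the left of lens 2 (overall magnification ≈ -1.1).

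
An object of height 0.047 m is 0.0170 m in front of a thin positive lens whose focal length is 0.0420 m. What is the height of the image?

1/d_i = 1/f − 1/d_o = 1/(0.04200) − 1/(0.0170) = -35.01, so d_i = -0.02856 m.
m = −d_i/d_o = +1.680.
|h_i| = |m|·h_o = 1.680 × 0.047 = 0.0790 m. The image is virtual, upright and enlarged, on the same side as the object.

0.0790 m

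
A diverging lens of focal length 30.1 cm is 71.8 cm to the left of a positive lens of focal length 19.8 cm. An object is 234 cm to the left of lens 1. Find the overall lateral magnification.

m = -0.0287

f₁ = −30.1 cm (diverging).
Lens 1: 1/d_i1 = 1/(-30.1) − 1/(234) = -0.03750, so d_i1 = -26.67 cm; m₁ = −d_i1/d_o1 = +0.1140.
d_o2 = 71.8 − (-26.67) = 98.47 cm.
Lens 2: 1/d_i2 = 1/(19.8) − 1/(98.47) = 0.04035, so d_i2 = 24.78 cm; m₂ = −d_i2/d_o2 = -0.2517.
m = m₁·m₂ = (+0.1140)(-0.2517) = -0.0287.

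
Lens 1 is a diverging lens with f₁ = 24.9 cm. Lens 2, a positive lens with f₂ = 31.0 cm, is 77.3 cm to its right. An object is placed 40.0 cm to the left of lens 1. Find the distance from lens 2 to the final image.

46.6 cm

Lens 1 is diverging, so f₁ = −24.9 cm.
Lens 1: 1/d_i1 = 1/f₁ − 1/d_o1 = 1/(-24.9) − 1/(40.0) = -0.06516, so d_i1 = -15.35 cm.
The intermediate image is 15.35 cm to the left of lens 1 (virtual), which is 77.3 − (-15.35) = 92.65 cm to the left of lens 2, so d_o2 = +92.65 cm.
Lens 2: 1/d_i2 = 1/f₂ − 1/d_o2 = 1/(31.0) − 1/(92.65) = 0.02146, so d_i2 = 46.6 cm.
The final image is real, 46.6 cm to the right of lens 2 (overall magnification ≈ -0.19).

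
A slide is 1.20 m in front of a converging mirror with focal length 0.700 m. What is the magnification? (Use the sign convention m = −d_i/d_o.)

1/d_i = 1/f − 1/d_o = 1/(0.7000) − 1/(1.20) = 0.5952, so d_i = 1.680 m.
m = −d_i/d_o = −(1.680)/(1.20) = -1.40.
The image is real, inverted and enlarged, in front of the mirror.

m = -1.40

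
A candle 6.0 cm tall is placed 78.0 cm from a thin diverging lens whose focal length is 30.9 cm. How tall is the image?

1.70 cm

For a diverging lens, f = -30.9 cm.
1/d_i = 1/f − 1/d_o = 1/(-30.90) − 1/(78.0) = -0.04518, so d_i = -22.13 cm.
m = −d_i/d_o = +0.2837.
|h_i| = |m|·h_o = 0.2837 × 6.0 = 1.70 cm. The image is virtual, upright and reduced, on the same side as the object.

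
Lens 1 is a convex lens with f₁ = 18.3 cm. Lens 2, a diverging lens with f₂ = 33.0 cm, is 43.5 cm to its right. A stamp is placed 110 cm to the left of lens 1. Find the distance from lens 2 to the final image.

13.0 cm

Lens 1: 1/d_i1 = 1/f₁ − 1/d_o1 = 1/(18.3) − 1/(110) = 0.04555, so d_i1 = 21.95 cm.
The intermediate image is 21.95 cm to the right of lens 1, which is 43.5 − (21.95) = 21.55 cm to the left of lens 2, so d_o2 = +21.55 cm.
Lens 2 is diverging, so f₂ = −33.0 cm.
Lens 2: 1/d_i2 = 1/f₂ − 1/d_o2 = 1/(-33.0) − 1/(21.55) = -0.07671, so d_i2 = -13.0 cm.
The final image is virtual, 13.0 cm to the left of lens 2 (overall magnification ≈ -0.12).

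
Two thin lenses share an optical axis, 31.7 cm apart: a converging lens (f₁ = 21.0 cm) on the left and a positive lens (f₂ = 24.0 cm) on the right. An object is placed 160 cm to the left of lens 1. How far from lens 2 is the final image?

Lens 1: 1/d_i1 = 1/f₁ − 1/d_o1 = 1/(21.0) − 1/(160) = 0.04137, so d_i1 = 24.17 cm.
The intermediate image is 24.17 cm to the right of lens 1, which is 31.7 − (24.17) = 7.530 cm to the left of lens 2, so d_o2 = +7.530 cm.
Lens 2: 1/d_i2 = 1/f₂ − 1/d_o2 = 1/(24.0) − 1/(7.530) = -0.09114, so d_i2 = -11.0 cm.
The final image is virtual, 11.0 cm to the left of lens 2 (overall magnification ≈ -0.22).

11.0 cm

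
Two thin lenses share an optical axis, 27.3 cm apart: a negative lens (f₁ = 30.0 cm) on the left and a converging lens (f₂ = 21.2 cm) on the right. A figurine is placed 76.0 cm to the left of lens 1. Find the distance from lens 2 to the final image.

37.5 cm

Lens 1 is diverging, so f₁ = −30.0 cm.
Lens 1: 1/d_i1 = 1/f₁ − 1/d_o1 = 1/(-30.0) − 1/(76.0) = -0.04649, so d_i1 = -21.51 cm.
The intermediate image is 21.51 cm to the left of lens 1 (virtual), which is 27.3 − (-21.51) = 48.81 cm to the left of lens 2, so d_o2 = +48.81 cm.
Lens 2: 1/d_i2 = 1/f₂ − 1/d_o2 = 1/(21.2) − 1/(48.81) = 0.02668, so d_i2 = 37.5 cm.
The final image is real, 37.5 cm to the right of lens 2 (overall magnification ≈ -0.22).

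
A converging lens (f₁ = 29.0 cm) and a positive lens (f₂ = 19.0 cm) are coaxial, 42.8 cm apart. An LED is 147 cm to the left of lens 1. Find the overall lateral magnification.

m = -0.379

Lens 1: 1/d_i1 = 1/(29.0) − 1/(147) = 0.02768, so d_i1 = 36.13 cm; m₁ = −d_i1/d_o1 = -0.2458.
d_o2 = 42.8 − (36.13) = 6.670 cm.
Lens 2: 1/d_i2 = 1/(19.0) − 1/(6.670) = -0.09729, so d_i2 = -10.28 cm; m₂ = −d_i2/d_o2 = +1.541.
m = m₁·m₂ = (-0.2458)(+1.541) = -0.379.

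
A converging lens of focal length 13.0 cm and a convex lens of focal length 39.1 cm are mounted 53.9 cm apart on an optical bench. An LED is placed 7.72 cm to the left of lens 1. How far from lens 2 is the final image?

Lens 1: 1/d_i1 = 1/f₁ − 1/d_o1 = 1/(13.0) − 1/(7.72) = -0.05261, so d_i1 = -19.01 cm.
The intermediate image is 19.01 cm to the left of lens 1 (virtual), which is 53.9 − (-19.01) = 72.91 cm to the left of lens 2, so d_o2 = +72.91 cm.
Lens 2: 1/d_i2 = 1/f₂ − 1/d_o2 = 1/(39.1) − 1/(72.91) = 0.01186, so d_i2 = 84.3 cm.
The final image is real, 84.3 cm to the right of lens 2 (overall magnification ≈ -2.8).

84.3 cm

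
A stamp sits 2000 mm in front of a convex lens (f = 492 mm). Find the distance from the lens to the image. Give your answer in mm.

653 mm

Thin-lens equation: 1/q = 1/f − 1/p = 1/(492.0) − 1/(2000) = 0.002033 − 0.0005000 = 0.001533, so q = 653 mm.
The image is real, inverted and reduced, on the far side of the lens.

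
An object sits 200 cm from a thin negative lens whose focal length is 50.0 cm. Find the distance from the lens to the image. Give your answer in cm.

40.0 cm

For a negative lens, f = -50.0 cm.
Thin-lens equation: 1/v = 1/f − 1/u = 1/(-50.00) − 1/(200) = -0.02000 − 0.005000 = -0.02500, so v = -40.0 cm.
The image is virtual, upright and reduced, on the same side as the object.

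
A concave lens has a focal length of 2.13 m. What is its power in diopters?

P = -0.469 D

For a concave lens, f = −2.13 m.
P = 1/f = 1/(-2.13 m) = -0.469 D.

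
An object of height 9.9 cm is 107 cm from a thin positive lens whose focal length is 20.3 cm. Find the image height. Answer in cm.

1/d_i = 1/f − 1/d_o = 1/(20.30) − 1/(107) = 0.03992, so d_i = 25.05 cm.
m = −d_i/d_o = -0.2341.
|h_i| = |m|·h_o = 0.2341 × 9.9 = 2.32 cm. The image is real, inverted and reduced, on the far side of the lens.

2.32 cm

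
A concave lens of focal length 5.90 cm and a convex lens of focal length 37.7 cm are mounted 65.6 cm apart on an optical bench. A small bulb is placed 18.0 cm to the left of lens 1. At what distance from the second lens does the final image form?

81.6 cm

Lens 1 is diverging, so f₁ = −5.90 cm.
Lens 1: 1/d_i1 = 1/f₁ − 1/d_o1 = 1/(-5.90) − 1/(18.0) = -0.2250, so d_i1 = -4.444 cm.
The intermediate image is 4.444 cm to the left of lens 1 (virtual), which is 65.6 − (-4.444) = 70.04 cm to the left of lens 2, so d_o2 = +70.04 cm.
Lens 2: 1/d_i2 = 1/f₂ − 1/d_o2 = 1/(37.7) − 1/(70.04) = 0.01225, so d_i2 = 81.6 cm.
The final image is real, 81.6 cm to the right of lens 2 (overall magnification ≈ -0.29).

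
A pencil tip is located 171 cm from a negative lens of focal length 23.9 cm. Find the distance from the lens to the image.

21.0 cm

For a negative lens, f = -23.9 cm.
Thin-lens equation: 1/d_i = 1/f − 1/d_o = 1/(-23.90) − 1/(171) = -0.04184 − 0.005848 = -0.04769, so d_i = -21.0 cm.
The image is virtual, upright and reduced, on the same side as the object.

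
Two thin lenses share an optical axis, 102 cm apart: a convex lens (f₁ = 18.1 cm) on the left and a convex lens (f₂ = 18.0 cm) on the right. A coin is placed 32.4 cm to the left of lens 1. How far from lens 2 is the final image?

Lens 1: 1/d_i1 = 1/f₁ − 1/d_o1 = 1/(18.1) − 1/(32.4) = 0.02438, so d_i1 = 41.01 cm.
The intermediate image is 41.01 cm to the right of lens 1, which is 102 − (41.01) = 60.99 cm to the left of lens 2, so d_o2 = +60.99 cm.
Lens 2: 1/d_i2 = 1/f₂ − 1/d_o2 = 1/(18.0) − 1/(60.99) = 0.03916, so d_i2 = 25.5 cm.
The final image is real, 25.5 cm to the right of lens 2 (overall magnification ≈ 0.53).

25.5 cm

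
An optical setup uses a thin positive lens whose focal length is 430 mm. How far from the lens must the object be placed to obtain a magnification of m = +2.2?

235 mm

m = −d_i/d_o ⇒ d_i = −m·d_o.
1/f = 1/d_o + 1/d_i = 1/d_o − 1/(m·d_o) = (1 − 1/m)/d_o, so d_o = f(1 − 1/m) = (430.0)(1 − 1/(+2.2)) = 235 mm.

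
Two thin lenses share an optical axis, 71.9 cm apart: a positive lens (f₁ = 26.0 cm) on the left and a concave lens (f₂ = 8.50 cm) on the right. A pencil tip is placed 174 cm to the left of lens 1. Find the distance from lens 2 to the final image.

Lens 1: 1/d_i1 = 1/f₁ − 1/d_o1 = 1/(26.0) − 1/(174) = 0.03271, so d_i1 = 30.57 cm.
The intermediate image is 30.57 cm to the right of lens 1, which is 71.9 − (30.57) = 41.33 cm to the left of lens 2, so d_o2 = +41.33 cm.
Lens 2 is diverging, so f₂ = −8.50 cm.
Lens 2: 1/d_i2 = 1/f₂ − 1/d_o2 = 1/(-8.50) − 1/(41.33) = -0.1418, so d_i2 = -7.05 cm.
The final image is virtual, 7.05 cm to the left of lens 2 (overall magnification ≈ -0.030).

7.05 cm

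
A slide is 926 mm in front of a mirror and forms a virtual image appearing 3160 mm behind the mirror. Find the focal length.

f = 1310 mm (concave)

Virtual image ⇒ d_i = −3160 mm.
1/f = 1/d_o + 1/d_i = 1/(926) + 1/(-3160) = 0.0007635, so f = 1310 mm.
Since f is positive, the mirror is concave.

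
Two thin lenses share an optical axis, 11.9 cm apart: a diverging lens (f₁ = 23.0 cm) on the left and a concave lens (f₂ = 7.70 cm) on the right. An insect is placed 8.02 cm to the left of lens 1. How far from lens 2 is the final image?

Lens 1 is diverging, so f₁ = −23.0 cm.
Lens 1: 1/d_i1 = 1/f₁ − 1/d_o1 = 1/(-23.0) − 1/(8.02) = -0.1682, so d_i1 = -5.946 cm.
The intermediate image is 5.946 cm to the left of lens 1 (virtual), which is 11.9 − (-5.946) = 17.85 cm to the left of lens 2, so d_o2 = +17.85 cm.
Lens 2 is diverging, so f₂ = −7.70 cm.
Lens 2: 1/d_i2 = 1/f₂ − 1/d_o2 = 1/(-7.70) − 1/(17.85) = -0.1859, so d_i2 = -5.38 cm.
The final image is virtual, 5.38 cm to the left of lens 2 (overall magnification ≈ 0.22).

5.38 cm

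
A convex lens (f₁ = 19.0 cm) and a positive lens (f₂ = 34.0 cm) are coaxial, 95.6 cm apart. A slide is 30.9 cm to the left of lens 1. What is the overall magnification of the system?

m = +4.43

Lens 1: 1/d_i1 = 1/(19.0) − 1/(30.9) = 0.02027, so d_i1 = 49.34 cm; m₁ = −d_i1/d_o1 = -1.597.
d_o2 = 95.6 − (49.34) = 46.26 cm.
Lens 2: 1/d_i2 = 1/(34.0) − 1/(46.26) = 0.007795, so d_i2 = 128.3 cm; m₂ = −d_i2/d_o2 = -2.773.
m = m₁·m₂ = (-1.597)(-2.773) = +4.43.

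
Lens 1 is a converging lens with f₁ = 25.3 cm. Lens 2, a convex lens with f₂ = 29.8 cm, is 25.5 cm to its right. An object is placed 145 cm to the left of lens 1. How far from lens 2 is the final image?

4.39 cm

Lens 1: 1/d_i1 = 1/f₁ − 1/d_o1 = 1/(25.3) − 1/(145) = 0.03263, so d_i1 = 30.65 cm.
The intermediate image is 30.65 cm to the right of lens 1, which lies 5.150 cm to the right of lens 2 — a virtual object — so d_o2 = −5.150 cm.
Lens 2: 1/d_i2 = 1/f₂ − 1/d_o2 = 1/(29.8) − 1/(-5.150) = 0.2277, so d_i2 = 4.39 cm.
The final image is real, 4.39 cm to the right of lens 2 (overall magnification ≈ -0.18).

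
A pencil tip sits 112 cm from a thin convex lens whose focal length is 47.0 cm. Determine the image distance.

Thin-lens equation: 1/s_i = 1/f − 1/s_o = 1/(47.00) − 1/(112) = 0.02128 − 0.008929 = 0.01235, so s_i = 81.0 cm.
The image is real, inverted and reduced, on the far side of the lens.

81.0 cm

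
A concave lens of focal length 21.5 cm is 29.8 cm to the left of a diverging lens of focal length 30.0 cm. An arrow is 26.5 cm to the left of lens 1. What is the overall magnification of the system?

m = +0.187

f₁ = −21.5 cm (diverging).
Lens 1: 1/d_i1 = 1/(-21.5) − 1/(26.5) = -0.08425, so d_i1 = -11.87 cm; m₁ = −d_i1/d_o1 = +0.4479.
d_o2 = 29.8 − (-11.87) = 41.67 cm.
f₂ = −30.0 cm (diverging).
Lens 2: 1/d_i2 = 1/(-30.0) − 1/(41.67) = -0.05733, so d_i2 = -17.44 cm; m₂ = −d_i2/d_o2 = +0.4186.
m = m₁·m₂ = (+0.4479)(+0.4186) = +0.187.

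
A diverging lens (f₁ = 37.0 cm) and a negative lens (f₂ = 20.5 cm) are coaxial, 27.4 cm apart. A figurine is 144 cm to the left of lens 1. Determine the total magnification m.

m = +0.0542

f₁ = −37.0 cm (diverging).
Lens 1: 1/d_i1 = 1/(-37.0) − 1/(144) = -0.03397, so d_i1 = -29.44 cm; m₁ = −d_i1/d_o1 = +0.2044.
d_o2 = 27.4 − (-29.44) = 56.84 cm.
f₂ = −20.5 cm (diverging).
Lens 2: 1/d_i2 = 1/(-20.5) − 1/(56.84) = -0.06637, so d_i2 = -15.07 cm; m₂ = −d_i2/d_o2 = +0.2651.
m = m₁·m₂ = (+0.2044)(+0.2651) = +0.0542.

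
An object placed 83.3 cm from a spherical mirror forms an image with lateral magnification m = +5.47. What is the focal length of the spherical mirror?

f = 102 cm (concave)

m = −d_i/d_o ⇒ d_i = −m·d_o = −(+5.47)·(83.3) = -455.7 cm.
1/f = 1/d_o + 1/d_i = 1/(83.3) + 1/(-455.7) = 0.009810, so f = 102 cm.
Since f is positive, the spherical mirror is concave.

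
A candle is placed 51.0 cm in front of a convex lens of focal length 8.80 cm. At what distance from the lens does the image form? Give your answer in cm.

Lens equation: 1/s_i = 1/f − 1/s_o = 1/(8.800) − 1/(51.0) = 0.1136 − 0.01961 = 0.09403, so s_i = 10.6 cm.
The image is real, inverted and reduced, on the far side of the lens.

10.6 cm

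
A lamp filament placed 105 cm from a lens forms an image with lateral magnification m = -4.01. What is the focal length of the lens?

f = 84.0 cm (converging)

m = −d_i/d_o ⇒ d_i = −m·d_o = −(-4.01)·(105) = 421.0 cm.
1/f = 1/d_o + 1/d_i = 1/(105) + 1/(421.0) = 0.01190, so f = 84.0 cm.
Since f is positive, the lens is converging.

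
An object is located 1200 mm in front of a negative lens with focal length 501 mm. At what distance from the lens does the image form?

353 mm

For a negative lens, f = -501 mm.
Lens equation: 1/q = 1/f − 1/p = 1/(-501.0) − 1/(1200) = -0.001996 − 0.0008333 = -0.002829, so q = -353 mm.
The image is virtual, upright and reduced, on the same side as the object.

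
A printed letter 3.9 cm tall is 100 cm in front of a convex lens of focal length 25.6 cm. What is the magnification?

m = -0.344

1/d_i = 1/f − 1/d_o = 1/(25.60) − 1/(100) = 0.02906, so d_i = 34.41 cm.
m = −d_i/d_o = −(34.41)/(100) = -0.344.
The image is real, inverted and reduced, on the far side of the lens.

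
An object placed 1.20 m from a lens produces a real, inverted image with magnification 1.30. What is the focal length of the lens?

f = 0.678 m (converging)

m = −d_i/d_o ⇒ d_i = −m·d_o = −(-1.30)·(1.20) = 1.560 m.
1/f = 1/d_o + 1/d_i = 1/(1.20) + 1/(1.560) = 1.474, so f = 0.678 m.
Since f is positive, the lens is converging.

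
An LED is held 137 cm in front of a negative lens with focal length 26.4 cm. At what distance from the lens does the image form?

For a negative lens, f = -26.4 cm.
Thin-lens equation: 1/v = 1/f − 1/u = 1/(-26.40) − 1/(137) = -0.03788 − 0.007299 = -0.04518, so v = -22.1 cm.
The image is virtual, upright and reduced, on the same side as the object.

22.1 cm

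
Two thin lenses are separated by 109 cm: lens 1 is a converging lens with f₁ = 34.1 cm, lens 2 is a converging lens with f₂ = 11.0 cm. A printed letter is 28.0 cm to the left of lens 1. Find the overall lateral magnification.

Lens 1: 1/d_i1 = 1/(34.1) − 1/(28.0) = -0.006389, so d_i1 = -156.5 cm; m₁ = −d_i1/d_o1 = +5.589.
d_o2 = 109 − (-156.5) = 265.5 cm.
Lens 2: 1/d_i2 = 1/(11.0) − 1/(265.5) = 0.08714, so d_i2 = 11.48 cm; m₂ = −d_i2/d_o2 = -0.04322.
m = m₁·m₂ = (+5.589)(-0.04322) = -0.242.

m = -0.242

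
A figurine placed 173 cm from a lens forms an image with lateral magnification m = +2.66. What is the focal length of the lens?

f = 277 cm (converging)

m = −d_i/d_o ⇒ d_i = −m·d_o = −(+2.66)·(173) = -460.2 cm.
1/f = 1/d_o + 1/d_i = 1/(173) + 1/(-460.2) = 0.003607, so f = 277 cm.
Since f is positive, the lens is converging.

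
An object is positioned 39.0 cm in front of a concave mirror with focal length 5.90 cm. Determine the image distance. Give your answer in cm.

Mirror equation: 1/q = 1/f − 1/p = 1/(5.900) − 1/(39.0) = 0.1695 − 0.02564 = 0.1439, so q = 6.95 cm.
The image is real, inverted and reduced, in front of the mirror.

6.95 cm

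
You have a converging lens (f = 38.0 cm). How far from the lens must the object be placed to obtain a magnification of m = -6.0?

44.3 cm

m = −d_i/d_o ⇒ d_i = −m·d_o.
1/f = 1/d_o + 1/d_i = 1/d_o − 1/(m·d_o) = (1 − 1/m)/d_o, so d_o = f(1 − 1/m) = (38.00)(1 − 1/(-6.0)) = 44.3 cm.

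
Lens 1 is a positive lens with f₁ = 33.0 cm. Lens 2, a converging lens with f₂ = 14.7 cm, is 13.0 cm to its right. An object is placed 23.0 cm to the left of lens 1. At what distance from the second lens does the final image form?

17.6 cm

Lens 1: 1/d_i1 = 1/f₁ − 1/d_o1 = 1/(33.0) − 1/(23.0) = -0.01318, so d_i1 = -75.90 cm.
The intermediate image is 75.90 cm to the left of lens 1 (virtual), which is 13.0 − (-75.90) = 88.90 cm to the left of lens 2, so d_o2 = +88.90 cm.
Lens 2: 1/d_i2 = 1/f₂ − 1/d_o2 = 1/(14.7) − 1/(88.90) = 0.05678, so d_i2 = 17.6 cm.
The final image is real, 17.6 cm to the right of lens 2 (overall magnification ≈ -0.65).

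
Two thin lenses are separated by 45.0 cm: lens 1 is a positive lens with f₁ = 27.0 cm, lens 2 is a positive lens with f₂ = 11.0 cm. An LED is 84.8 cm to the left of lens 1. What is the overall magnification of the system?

m = -0.916

Lens 1: 1/d_i1 = 1/(27.0) − 1/(84.8) = 0.02524, so d_i1 = 39.61 cm; m₁ = −d_i1/d_o1 = -0.4671.
d_o2 = 45.0 − (39.61) = 5.390 cm.
Lens 2: 1/d_i2 = 1/(11.0) − 1/(5.390) = -0.09462, so d_i2 = -10.57 cm; m₂ = −d_i2/d_o2 = +1.961.
m = m₁·m₂ = (-0.4671)(+1.961) = -0.916.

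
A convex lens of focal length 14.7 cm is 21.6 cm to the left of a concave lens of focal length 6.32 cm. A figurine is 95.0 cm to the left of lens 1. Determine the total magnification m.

Lens 1: 1/d_i1 = 1/(14.7) − 1/(95.0) = 0.05750, so d_i1 = 17.39 cm; m₁ = −d_i1/d_o1 = -0.1831.
d_o2 = 21.6 − (17.39) = 4.210 cm.
f₂ = −6.32 cm (diverging).
Lens 2: 1/d_i2 = 1/(-6.32) − 1/(4.210) = -0.3958, so d_i2 = -2.527 cm; m₂ = −d_i2/d_o2 = +0.6002.
m = m₁·m₂ = (-0.1831)(+0.6002) = -0.110.

m = -0.110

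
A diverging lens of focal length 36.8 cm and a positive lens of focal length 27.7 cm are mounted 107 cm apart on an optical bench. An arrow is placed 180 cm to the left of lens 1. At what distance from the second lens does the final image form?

34.7 cm

Lens 1 is diverging, so f₁ = −36.8 cm.
Lens 1: 1/d_i1 = 1/f₁ − 1/d_o1 = 1/(-36.8) − 1/(180) = -0.03273, so d_i1 = -30.55 cm.
The intermediate image is 30.55 cm to the left of lens 1 (virtual), which is 107 − (-30.55) = 137.6 cm to the left of lens 2, so d_o2 = +137.6 cm.
Lens 2: 1/d_i2 = 1/f₂ − 1/d_o2 = 1/(27.7) − 1/(137.6) = 0.02883, so d_i2 = 34.7 cm.
The final image is real, 34.7 cm to the right of lens 2 (overall magnification ≈ -0.043).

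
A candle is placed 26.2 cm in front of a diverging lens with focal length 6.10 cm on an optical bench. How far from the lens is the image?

4.95 cm

For a diverging lens, f = -6.10 cm.
Lens equation: 1/q = 1/f − 1/p = 1/(-6.100) − 1/(26.2) = -0.1639 − 0.03817 = -0.2021, so q = -4.95 cm.
The image is virtual, upright and reduced, on the same side as the object.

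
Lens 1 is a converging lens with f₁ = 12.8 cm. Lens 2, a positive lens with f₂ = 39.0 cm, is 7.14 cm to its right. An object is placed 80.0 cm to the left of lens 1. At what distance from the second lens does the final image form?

Lens 1: 1/d_i1 = 1/f₁ − 1/d_o1 = 1/(12.8) − 1/(80.0) = 0.06563, so d_i1 = 15.24 cm.
The intermediate image is 15.24 cm to the right of lens 1, which lies 8.100 cm to the right of lens 2 — a virtual object — so d_o2 = −8.100 cm.
Lens 2: 1/d_i2 = 1/f₂ − 1/d_o2 = 1/(39.0) − 1/(-8.100) = 0.1491, so d_i2 = 6.71 cm.
The final image is real, 6.71 cm to the right of lens 2 (overall magnification ≈ -0.16).

6.71 cm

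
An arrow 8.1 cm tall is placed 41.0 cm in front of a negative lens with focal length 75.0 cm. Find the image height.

5.24 cm

For a negative lens, f = -75.0 cm.
1/d_i = 1/f − 1/d_o = 1/(-75.00) − 1/(41.0) = -0.03772, so d_i = -26.51 cm.
m = −d_i/d_o = +0.6466.
|h_i| = |m|·h_o = 0.6466 × 8.1 = 5.24 cm. The image is virtual, upright and reduced, on the same side as the object.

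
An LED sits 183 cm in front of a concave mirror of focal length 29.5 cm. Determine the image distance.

35.2 cm

Mirror equation: 1/s_i = 1/f − 1/s_o = 1/(29.50) − 1/(183) = 0.03390 − 0.005464 = 0.02843, so s_i = 35.2 cm.
The image is real, inverted and reduced, in front of the mirror.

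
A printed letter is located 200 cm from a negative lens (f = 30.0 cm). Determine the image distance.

For a negative lens, f = -30.0 cm.
Thin-lens equation: 1/v = 1/f − 1/u = 1/(-30.00) − 1/(200) = -0.03333 − 0.005000 = -0.03833, so v = -26.1 cm.
The image is virtual, upright and reduced, on the same side as the object.

26.1 cm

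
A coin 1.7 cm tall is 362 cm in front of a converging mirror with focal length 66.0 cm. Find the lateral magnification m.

m = -0.223

1/d_i = 1/f − 1/d_o = 1/(66.00) − 1/(362) = 0.01239, so d_i = 80.72 cm.
m = −d_i/d_o = −(80.72)/(362) = -0.223.
The image is real, inverted and reduced, in front of the mirror.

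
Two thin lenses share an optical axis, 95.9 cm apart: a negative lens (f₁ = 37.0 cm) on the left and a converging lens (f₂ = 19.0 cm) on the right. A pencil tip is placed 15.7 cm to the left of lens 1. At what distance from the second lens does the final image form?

23.1 cm

Lens 1 is diverging, so f₁ = −37.0 cm.
Lens 1: 1/d_i1 = 1/f₁ − 1/d_o1 = 1/(-37.0) − 1/(15.7) = -0.09072, so d_i1 = -11.02 cm.
The intermediate image is 11.02 cm to the left of lens 1 (virtual), which is 95.9 − (-11.02) = 106.9 cm to the left of lens 2, so d_o2 = +106.9 cm.
Lens 2: 1/d_i2 = 1/f₂ − 1/d_o2 = 1/(19.0) − 1/(106.9) = 0.04328, so d_i2 = 23.1 cm.
The final image is real, 23.1 cm to the right of lens 2 (overall magnification ≈ -0.15).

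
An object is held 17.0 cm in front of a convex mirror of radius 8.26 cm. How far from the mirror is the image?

3.32 cm

f = R/2 = 8.26/2 = 4.130 cm; for a convex mirror, f = -4.130 cm.
Mirror equation: 1/s_i = 1/f − 1/s_o = 1/(-4.130) − 1/(17.0) = -0.2421 − 0.05882 = -0.3010, so s_i = -3.32 cm.
The image is virtual, upright and reduced, behind the mirror.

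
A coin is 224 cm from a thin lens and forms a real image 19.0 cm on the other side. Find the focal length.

Real image ⇒ d_i = +19.0 cm.
1/f = 1/d_o + 1/d_i = 1/(224) + 1/(19.0) = 0.05710, so f = 17.5 cm.
Since f is positive, the thin lens is converging.

f = 17.5 cm (converging)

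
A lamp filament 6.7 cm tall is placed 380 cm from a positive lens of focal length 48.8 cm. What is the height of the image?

0.987 cm

1/d_i = 1/f − 1/d_o = 1/(48.80) − 1/(380) = 0.01786, so d_i = 55.99 cm.
m = −d_i/d_o = -0.1473.
|h_i| = |m|·h_o = 0.1473 × 6.7 = 0.987 cm. The image is real, inverted and reduced, on the far side of the lens.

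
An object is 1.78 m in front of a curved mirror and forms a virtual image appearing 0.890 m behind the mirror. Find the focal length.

f = -1.78 m (convex)

Virtual image ⇒ d_i = −0.890 m.
1/f = 1/d_o + 1/d_i = 1/(1.78) + 1/(-0.890) = -0.5618, so f = -1.78 m.
Since f is negative, the curved mirror is convex.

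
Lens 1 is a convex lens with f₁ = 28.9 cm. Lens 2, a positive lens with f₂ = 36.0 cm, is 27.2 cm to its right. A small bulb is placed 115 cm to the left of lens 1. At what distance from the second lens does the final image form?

8.66 cm

Lens 1: 1/d_i1 = 1/f₁ − 1/d_o1 = 1/(28.9) − 1/(115) = 0.02591, so d_i1 = 38.60 cm.
The intermediate image is 38.60 cm to the right of lens 1, which lies 11.40 cm to the right of lens 2 — a virtual object — so d_o2 = −11.40 cm.
Lens 2: 1/d_i2 = 1/f₂ − 1/d_o2 = 1/(36.0) − 1/(-11.40) = 0.1155, so d_i2 = 8.66 cm.
The final image is real, 8.66 cm to the right of lens 2 (overall magnification ≈ -0.25).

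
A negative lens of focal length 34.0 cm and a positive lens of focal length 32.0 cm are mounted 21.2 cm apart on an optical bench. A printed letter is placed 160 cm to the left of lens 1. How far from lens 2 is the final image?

91.4 cm

Lens 1 is diverging, so f₁ = −34.0 cm.
Lens 1: 1/d_i1 = 1/f₁ − 1/d_o1 = 1/(-34.0) − 1/(160) = -0.03566, so d_i1 = -28.04 cm.
The intermediate image is 28.04 cm to the left of lens 1 (virtual), which is 21.2 − (-28.04) = 49.24 cm to the left of lens 2, so d_o2 = +49.24 cm.
Lens 2: 1/d_i2 = 1/f₂ − 1/d_o2 = 1/(32.0) − 1/(49.24) = 0.01094, so d_i2 = 91.4 cm.
The final image is real, 91.4 cm to the right of lens 2 (overall magnification ≈ -0.33).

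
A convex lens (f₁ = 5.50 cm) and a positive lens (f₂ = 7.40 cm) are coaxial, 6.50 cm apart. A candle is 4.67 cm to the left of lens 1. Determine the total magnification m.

m = -1.63

Lens 1: 1/d_i1 = 1/(5.50) − 1/(4.67) = -0.03231, so d_i1 = -30.95 cm; m₁ = −d_i1/d_o1 = +6.627.
d_o2 = 6.50 − (-30.95) = 37.45 cm.
Lens 2: 1/d_i2 = 1/(7.40) − 1/(37.45) = 0.1084, so d_i2 = 9.222 cm; m₂ = −d_i2/d_o2 = -0.2463.
m = m₁·m₂ = (+6.627)(-0.2463) = -1.63.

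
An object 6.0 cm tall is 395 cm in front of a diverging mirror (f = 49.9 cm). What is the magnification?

m = +0.112

For a diverging mirror, f = -49.9 cm.
1/d_i = 1/f − 1/d_o = 1/(-49.90) − 1/(395) = -0.02257, so d_i = -44.30 cm.
m = −d_i/d_o = −(-44.30)/(395) = +0.112.
The image is virtual, upright and reduced, behind the mirror.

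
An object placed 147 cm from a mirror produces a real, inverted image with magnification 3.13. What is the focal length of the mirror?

m = −d_i/d_o ⇒ d_i = −m·d_o = −(-3.13)·(147) = 460.1 cm.
1/f = 1/d_o + 1/d_i = 1/(147) + 1/(460.1) = 0.008976, so f = 111 cm.
Since f is positive, the mirror is concave.

f = 111 cm (concave)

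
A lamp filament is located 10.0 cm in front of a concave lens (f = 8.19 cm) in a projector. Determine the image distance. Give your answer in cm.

For a concave lens, f = -8.19 cm.
Thin-lens equation: 1/v = 1/f − 1/u = 1/(-8.190) − 1/(10.0) = -0.1221 − 0.1000 = -0.2221, so v = -4.50 cm.
The image is virtual, upright and reduced, on the same side as the object.

4.50 cm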